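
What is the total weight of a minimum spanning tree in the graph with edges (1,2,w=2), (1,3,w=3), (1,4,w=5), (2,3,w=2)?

Apply Kruskal's algorithm (sort edges by weight, add if no cycle):

Sorted edges by weight:
  (1,2) w=2
  (2,3) w=2
  (1,3) w=3
  (1,4) w=5

Add edge (1,2) w=2 -- no cycle. Running total: 2
Add edge (2,3) w=2 -- no cycle. Running total: 4
Skip edge (1,3) w=3 -- would create cycle
Add edge (1,4) w=5 -- no cycle. Running total: 9

MST edges: (1,2,w=2), (2,3,w=2), (1,4,w=5)
Total MST weight: 2 + 2 + 5 = 9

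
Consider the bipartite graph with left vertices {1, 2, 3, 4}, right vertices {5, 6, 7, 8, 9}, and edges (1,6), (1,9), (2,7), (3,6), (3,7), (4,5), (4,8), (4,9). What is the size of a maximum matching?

Step 1: List the neighbors of each left vertex:
  1: 6, 9
  2: 7
  3: 6, 7
  4: 5, 8, 9

Step 2: Greedily match left vertices, then look for augmenting paths:
  Match 1 -- 9
  Match 2 -- 7
  Match 3 -- 6
  Match 4 -- 5
  No augmenting path remains.

Step 3: Verify this is maximum:
  Matching size 4 = min(|L|, |R|) = min(4, 5), which is an upper bound, so this matching is maximum.

Maximum matching: {(1,9), (2,7), (3,6), (4,5)}
Size: 4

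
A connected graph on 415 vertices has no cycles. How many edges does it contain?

A tree on n vertices always has exactly n - 1 edges.
For n = 415: edges = 415 - 1 = 414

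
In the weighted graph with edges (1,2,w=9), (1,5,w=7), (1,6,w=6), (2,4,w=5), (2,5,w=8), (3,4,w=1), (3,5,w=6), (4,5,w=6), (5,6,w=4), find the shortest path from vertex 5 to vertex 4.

Step 1: Build adjacency list with weights:
  1: 2(w=9), 5(w=7), 6(w=6)
  2: 1(w=9), 4(w=5), 5(w=8)
  3: 4(w=1), 5(w=6)
  4: 2(w=5), 3(w=1), 5(w=6)
  5: 1(w=7), 2(w=8), 3(w=6), 4(w=6), 6(w=4)
  6: 1(w=6), 5(w=4)

Step 2: Apply Dijkstra's algorithm from vertex 5:
  Visit vertex 5 (distance=0)
    Update dist[1] = 7
    Update dist[2] = 8
    Update dist[3] = 6
    Update dist[4] = 6
    Update dist[6] = 4
  Visit vertex 6 (distance=4)
  Visit vertex 3 (distance=6)
  Visit vertex 4 (distance=6)

Step 3: Shortest path: 5 -> 4
Total weight: 6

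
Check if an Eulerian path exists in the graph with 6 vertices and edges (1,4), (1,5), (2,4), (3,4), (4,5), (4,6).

Step 1: Find the degree of each vertex:
  deg(1) = 2
  deg(2) = 1
  deg(3) = 1
  deg(4) = 5
  deg(5) = 2
  deg(6) = 1

Step 2: Count vertices with odd degree:
  Odd-degree vertices: 2, 3, 4, 6 (4 total)

Step 3: Apply Euler's theorem:
  - Eulerian circuit exists iff graph is connected and all vertices have even degree
  - Eulerian path exists iff graph is connected and has 0 or 2 odd-degree vertices

Graph has 4 odd-degree vertices (need 0 or 2).
Neither Eulerian path nor Eulerian circuit exists.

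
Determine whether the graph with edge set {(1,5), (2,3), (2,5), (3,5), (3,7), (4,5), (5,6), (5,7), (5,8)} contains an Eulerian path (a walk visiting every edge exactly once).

Step 1: Find the degree of each vertex:
  deg(1) = 1
  deg(2) = 2
  deg(3) = 3
  deg(4) = 1
  deg(5) = 7
  deg(6) = 1
  deg(7) = 2
  deg(8) = 1

Step 2: Count vertices with odd degree:
  Odd-degree vertices: 1, 3, 4, 5, 6, 8 (6 total)

Step 3: Apply Euler's theorem:
  - Eulerian circuit exists iff graph is connected and all vertices have even degree
  - Eulerian path exists iff graph is connected and has 0 or 2 odd-degree vertices

Graph has 6 odd-degree vertices (need 0 or 2).
Neither Eulerian path nor Eulerian circuit exists.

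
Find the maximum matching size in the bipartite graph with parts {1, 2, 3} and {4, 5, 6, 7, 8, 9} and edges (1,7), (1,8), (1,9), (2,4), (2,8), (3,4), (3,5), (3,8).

Step 1: List the neighbors of each left vertex:
  1: 7, 8, 9
  2: 4, 8
  3: 4, 5, 8

Step 2: Greedily match left vertices, then look for augmenting paths:
  Match 1 -- 7
  Match 2 -- 4
  Match 3 -- 5
  No augmenting path remains.

Step 3: Verify this is maximum:
  Matching size 3 = min(|L|, |R|) = min(3, 6), which is an upper bound, so this matching is maximum.

Maximum matching: {(1,7), (2,4), (3,5)}
Size: 3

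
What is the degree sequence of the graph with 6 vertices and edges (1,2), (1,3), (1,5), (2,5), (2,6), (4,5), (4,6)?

Step 1: Count edges incident to each vertex:
  deg(1) = 3 (neighbors: 2, 3, 5)
  deg(2) = 3 (neighbors: 1, 5, 6)
  deg(3) = 1 (neighbors: 1)
  deg(4) = 2 (neighbors: 5, 6)
  deg(5) = 3 (neighbors: 1, 2, 4)
  deg(6) = 2 (neighbors: 2, 4)

Step 2: Sort degrees in non-increasing order:
  Degrees: [3, 3, 1, 2, 3, 2] -> sorted: [3, 3, 3, 2, 2, 1]

Degree sequence: [3, 3, 3, 2, 2, 1]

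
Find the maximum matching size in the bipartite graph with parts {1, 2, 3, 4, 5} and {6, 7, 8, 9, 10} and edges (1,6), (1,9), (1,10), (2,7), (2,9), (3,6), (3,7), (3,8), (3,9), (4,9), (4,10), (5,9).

Step 1: List the neighbors of each left vertex:
  1: 6, 9, 10
  2: 7, 9
  3: 6, 7, 8, 9
  4: 9, 10
  5: 9

Step 2: Greedily match left vertices, then look for augmenting paths:
  Match 1 -- 6
  Match 2 -- 7
  Match 3 -- 8
  Match 4 -- 10
  Match 5 -- 9
  No augmenting path remains.

Step 3: Verify this is maximum:
  Matching size 5 = min(|L|, |R|) = min(5, 5), which is an upper bound, so this matching is maximum.

Maximum matching: {(1,6), (2,7), (3,8), (4,10), (5,9)}
Size: 5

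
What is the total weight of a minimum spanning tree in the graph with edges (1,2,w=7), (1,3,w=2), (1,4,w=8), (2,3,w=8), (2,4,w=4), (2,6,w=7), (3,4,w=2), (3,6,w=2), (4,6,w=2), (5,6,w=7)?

Apply Kruskal's algorithm (sort edges by weight, add if no cycle):

Sorted edges by weight:
  (1,3) w=2
  (3,6) w=2
  (3,4) w=2
  (4,6) w=2
  (2,4) w=4
  (1,2) w=7
  (2,6) w=7
  (5,6) w=7
  (1,4) w=8
  (2,3) w=8

Add edge (1,3) w=2 -- no cycle. Running total: 2
Add edge (3,6) w=2 -- no cycle. Running total: 4
Add edge (3,4) w=2 -- no cycle. Running total: 6
Skip edge (4,6) w=2 -- would create cycle
Add edge (2,4) w=4 -- no cycle. Running total: 10
Skip edge (1,2) w=7 -- would create cycle
Skip edge (2,6) w=7 -- would create cycle
Add edge (5,6) w=7 -- no cycle. Running total: 17

MST edges: (1,3,w=2), (3,6,w=2), (3,4,w=2), (2,4,w=4), (5,6,w=7)
Total MST weight: 2 + 2 + 2 + 4 + 7 = 17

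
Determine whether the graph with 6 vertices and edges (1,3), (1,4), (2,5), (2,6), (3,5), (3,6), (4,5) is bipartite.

Step 1: Attempt 2-coloring using BFS:
  Start at vertex 1, assign color 0
  Color vertex 3 with color 1 (neighbor of 1)
  Color vertex 4 with color 1 (neighbor of 1)
  Color vertex 5 with color 0 (neighbor of 3)
  Color vertex 6 with color 0 (neighbor of 3)
  Color vertex 2 with color 1 (neighbor of 5)

Step 2: 2-coloring succeeded. No conflicts found.
  Set A (color 0): {1, 5, 6}
  Set B (color 1): {2, 3, 4}

The graph is bipartite with partition {1, 5, 6}, {2, 3, 4}.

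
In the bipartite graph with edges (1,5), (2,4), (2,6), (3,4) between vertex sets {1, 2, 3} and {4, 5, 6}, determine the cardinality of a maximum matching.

Step 1: List the neighbors of each left vertex:
  1: 5
  2: 4, 6
  3: 4

Step 2: Greedily match left vertices, then look for augmenting paths:
  Match 1 -- 5
  Match 2 -- 6
  Match 3 -- 4
  No augmenting path remains.

Step 3: Verify this is maximum:
  Matching size 3 = min(|L|, |R|) = min(3, 3), which is an upper bound, so this matching is maximum.

Maximum matching: {(1,5), (2,6), (3,4)}
Size: 3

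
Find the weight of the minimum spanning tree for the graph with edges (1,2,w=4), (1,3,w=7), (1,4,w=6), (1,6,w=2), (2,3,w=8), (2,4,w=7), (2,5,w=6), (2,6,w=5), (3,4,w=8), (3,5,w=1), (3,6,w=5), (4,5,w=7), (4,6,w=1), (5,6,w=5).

Apply Kruskal's algorithm (sort edges by weight, add if no cycle):

Sorted edges by weight:
  (3,5) w=1
  (4,6) w=1
  (1,6) w=2
  (1,2) w=4
  (2,6) w=5
  (3,6) w=5
  (5,6) w=5
  (1,4) w=6
  (2,5) w=6
  (1,3) w=7
  (2,4) w=7
  (4,5) w=7
  (2,3) w=8
  (3,4) w=8

Add edge (3,5) w=1 -- no cycle. Running total: 1
Add edge (4,6) w=1 -- no cycle. Running total: 2
Add edge (1,6) w=2 -- no cycle. Running total: 4
Add edge (1,2) w=4 -- no cycle. Running total: 8
Skip edge (2,6) w=5 -- would create cycle
Add edge (3,6) w=5 -- no cycle. Running total: 13

MST edges: (3,5,w=1), (4,6,w=1), (1,6,w=2), (1,2,w=4), (3,6,w=5)
Total MST weight: 1 + 1 + 2 + 4 + 5 = 13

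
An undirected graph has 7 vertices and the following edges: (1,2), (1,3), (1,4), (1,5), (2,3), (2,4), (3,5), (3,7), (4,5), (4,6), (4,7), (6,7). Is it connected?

Step 1: Build adjacency list from edges:
  1: 2, 3, 4, 5
  2: 1, 3, 4
  3: 1, 2, 5, 7
  4: 1, 2, 5, 6, 7
  5: 1, 3, 4
  6: 4, 7
  7: 3, 4, 6

Step 2: Run BFS/DFS from vertex 1:
  Visited: {1, 2, 3, 4, 5, 7, 6}
  Reached 7 of 7 vertices

Step 3: All 7 vertices reached from vertex 1, so the graph is connected.
Answer: Yes, the graph is connected.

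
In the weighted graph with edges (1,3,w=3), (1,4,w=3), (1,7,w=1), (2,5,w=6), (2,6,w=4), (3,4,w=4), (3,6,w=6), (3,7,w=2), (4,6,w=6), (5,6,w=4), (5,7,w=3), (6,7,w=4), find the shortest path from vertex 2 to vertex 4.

Step 1: Build adjacency list with weights:
  1: 3(w=3), 4(w=3), 7(w=1)
  2: 5(w=6), 6(w=4)
  3: 1(w=3), 4(w=4), 6(w=6), 7(w=2)
  4: 1(w=3), 3(w=4), 6(w=6)
  5: 2(w=6), 6(w=4), 7(w=3)
  6: 2(w=4), 3(w=6), 4(w=6), 5(w=4), 7(w=4)
  7: 1(w=1), 3(w=2), 5(w=3), 6(w=4)

Step 2: Apply Dijkstra's algorithm from vertex 2:
  Visit vertex 2 (distance=0)
    Update dist[5] = 6
    Update dist[6] = 4
  Visit vertex 6 (distance=4)
    Update dist[3] = 10
    Update dist[4] = 10
    Update dist[7] = 8
  Visit vertex 5 (distance=6)
  Visit vertex 7 (distance=8)
    Update dist[1] = 9
  Visit vertex 1 (distance=9)
  Visit vertex 3 (distance=10)
  Visit vertex 4 (distance=10)

Step 3: Shortest path: 2 -> 6 -> 4
Total weight: 4 + 6 = 10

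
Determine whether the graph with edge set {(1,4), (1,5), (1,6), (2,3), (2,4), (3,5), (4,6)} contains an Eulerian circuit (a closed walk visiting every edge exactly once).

Step 1: Find the degree of each vertex:
  deg(1) = 3
  deg(2) = 2
  deg(3) = 2
  deg(4) = 3
  deg(5) = 2
  deg(6) = 2

Step 2: Count vertices with odd degree:
  Odd-degree vertices: 1, 4 (2 total)

Step 3: Apply Euler's theorem:
  - Eulerian circuit exists iff graph is connected and all vertices have even degree
  - Eulerian path exists iff graph is connected and has 0 or 2 odd-degree vertices

Graph is connected with exactly 2 odd-degree vertices (1, 4).
Eulerian path exists (starting and ending at the odd-degree vertices), but no Eulerian circuit.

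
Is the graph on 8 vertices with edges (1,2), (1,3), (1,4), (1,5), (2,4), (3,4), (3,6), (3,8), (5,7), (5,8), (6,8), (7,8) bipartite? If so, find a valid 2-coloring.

Step 1: Attempt 2-coloring using BFS:
  Start at vertex 1, assign color 0
  Color vertex 2 with color 1 (neighbor of 1)
  Color vertex 3 with color 1 (neighbor of 1)
  Color vertex 4 with color 1 (neighbor of 1)
  Color vertex 5 with color 1 (neighbor of 1)

Step 2: Conflict found! Vertices 2 and 4 are adjacent but have the same color.
This means the graph contains an odd cycle.

The graph is NOT bipartite.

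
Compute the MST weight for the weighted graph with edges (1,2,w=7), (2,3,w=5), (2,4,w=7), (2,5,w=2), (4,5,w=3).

Apply Kruskal's algorithm (sort edges by weight, add if no cycle):

Sorted edges by weight:
  (2,5) w=2
  (4,5) w=3
  (2,3) w=5
  (1,2) w=7
  (2,4) w=7

Add edge (2,5) w=2 -- no cycle. Running total: 2
Add edge (4,5) w=3 -- no cycle. Running total: 5
Add edge (2,3) w=5 -- no cycle. Running total: 10
Add edge (1,2) w=7 -- no cycle. Running total: 17

MST edges: (2,5,w=2), (4,5,w=3), (2,3,w=5), (1,2,w=7)
Total MST weight: 2 + 3 + 5 + 7 = 17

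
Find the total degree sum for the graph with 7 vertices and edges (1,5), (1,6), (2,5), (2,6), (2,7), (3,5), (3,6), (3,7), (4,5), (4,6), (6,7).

Step 1: Count edges incident to each vertex:
  deg(1) = 2 (neighbors: 5, 6)
  deg(2) = 3 (neighbors: 5, 6, 7)
  deg(3) = 3 (neighbors: 5, 6, 7)
  deg(4) = 2 (neighbors: 5, 6)
  deg(5) = 4 (neighbors: 1, 2, 3, 4)
  deg(6) = 5 (neighbors: 1, 2, 3, 4, 7)
  deg(7) = 3 (neighbors: 2, 3, 6)

Step 2: Sum all degrees:
  2 + 3 + 3 + 2 + 4 + 5 + 3 = 22

Verification: sum of degrees = 2 * |E| = 2 * 11 = 22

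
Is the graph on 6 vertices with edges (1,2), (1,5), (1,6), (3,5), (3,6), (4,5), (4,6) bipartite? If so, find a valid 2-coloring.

Step 1: Attempt 2-coloring using BFS:
  Start at vertex 1, assign color 0
  Color vertex 2 with color 1 (neighbor of 1)
  Color vertex 5 with color 1 (neighbor of 1)
  Color vertex 6 with color 1 (neighbor of 1)
  Color vertex 3 with color 0 (neighbor of 5)
  Color vertex 4 with color 0 (neighbor of 5)

Step 2: 2-coloring succeeded. No conflicts found.
  Set A (color 0): {1, 3, 4}
  Set B (color 1): {2, 5, 6}

The graph is bipartite with partition {1, 3, 4}, {2, 5, 6}.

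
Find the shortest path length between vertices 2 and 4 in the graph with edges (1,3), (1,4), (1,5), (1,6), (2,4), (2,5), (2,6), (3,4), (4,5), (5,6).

Step 1: Build adjacency list:
  1: 3, 4, 5, 6
  2: 4, 5, 6
  3: 1, 4
  4: 1, 2, 3, 5
  5: 1, 2, 4, 6
  6: 1, 2, 5

Step 2: BFS from vertex 2 to find shortest path to 4:
  vertex 4 reached at distance 1

Step 3: Shortest path: 2 -> 4
Path length: 1 edge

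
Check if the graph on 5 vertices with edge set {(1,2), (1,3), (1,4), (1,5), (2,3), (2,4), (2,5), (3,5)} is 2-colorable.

Step 1: Attempt 2-coloring using BFS:
  Start at vertex 1, assign color 0
  Color vertex 2 with color 1 (neighbor of 1)
  Color vertex 3 with color 1 (neighbor of 1)
  Color vertex 4 with color 1 (neighbor of 1)
  Color vertex 5 with color 1 (neighbor of 1)

Step 2: Conflict found! Vertices 2 and 3 are adjacent but have the same color.
This means the graph contains an odd cycle.

The graph is NOT bipartite.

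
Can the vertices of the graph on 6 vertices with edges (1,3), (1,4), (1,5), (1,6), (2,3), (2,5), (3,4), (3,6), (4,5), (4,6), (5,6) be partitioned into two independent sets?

Step 1: Attempt 2-coloring using BFS:
  Start at vertex 1, assign color 0
  Color vertex 3 with color 1 (neighbor of 1)
  Color vertex 4 with color 1 (neighbor of 1)
  Color vertex 5 with color 1 (neighbor of 1)
  Color vertex 6 with color 1 (neighbor of 1)
  Color vertex 2 with color 0 (neighbor of 3)

Step 2: Conflict found! Vertices 3 and 4 are adjacent but have the same color.
This means the graph contains an odd cycle.

The graph is NOT bipartite.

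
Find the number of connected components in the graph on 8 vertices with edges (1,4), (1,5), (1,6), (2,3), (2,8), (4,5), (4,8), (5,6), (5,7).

Step 1: Build adjacency list from edges:
  1: 4, 5, 6
  2: 3, 8
  3: 2
  4: 1, 5, 8
  5: 1, 4, 6, 7
  6: 1, 5
  7: 5
  8: 2, 4

Step 2: Run BFS/DFS from vertex 1:
  Visited: {1, 4, 5, 6, 8, 7, 2, 3}
  Reached 8 of 8 vertices

Step 3: All 8 vertices reached from vertex 1, so the graph is connected.
Number of connected components: 1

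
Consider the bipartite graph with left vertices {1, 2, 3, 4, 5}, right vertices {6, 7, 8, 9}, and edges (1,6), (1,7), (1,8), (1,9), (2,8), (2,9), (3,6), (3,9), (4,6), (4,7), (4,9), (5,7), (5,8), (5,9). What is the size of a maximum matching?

Step 1: List the neighbors of each left vertex:
  1: 6, 7, 8, 9
  2: 8, 9
  3: 6, 9
  4: 6, 7, 9
  5: 7, 8, 9

Step 2: Greedily match left vertices, then look for augmenting paths:
  Match 1 -- 6
  Match 2 -- 8
  Match 3 -- 9
  Match 4 -- 7
  No augmenting path remains.

Step 3: Verify this is maximum:
  Matching size 4 = min(|L|, |R|) = min(5, 4), which is an upper bound, so this matching is maximum.

Maximum matching: {(1,6), (2,8), (3,9), (4,7)}
Size: 4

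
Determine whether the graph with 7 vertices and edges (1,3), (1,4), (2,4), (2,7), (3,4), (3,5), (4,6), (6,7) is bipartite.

Step 1: Attempt 2-coloring using BFS:
  Start at vertex 1, assign color 0
  Color vertex 3 with color 1 (neighbor of 1)
  Color vertex 4 with color 1 (neighbor of 1)

Step 2: Conflict found! Vertices 3 and 4 are adjacent but have the same color.
This means the graph contains an odd cycle.

The graph is NOT bipartite.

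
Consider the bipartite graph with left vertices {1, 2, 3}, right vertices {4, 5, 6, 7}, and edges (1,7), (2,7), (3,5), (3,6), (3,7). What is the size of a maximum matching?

Step 1: List the neighbors of each left vertex:
  1: 7
  2: 7
  3: 5, 6, 7

Step 2: Greedily match left vertices, then look for augmenting paths:
  Match 1 -- 7
  Match 3 -- 5
  No augmenting path remains.

Step 3: Verify this is maximum:
  Matching has size 2. The vertex set {3, 7} covers every edge and has size 2; any matching has at most one edge per cover vertex, so 2 is maximum (König's theorem).

Maximum matching: {(1,7), (3,5)}
Size: 2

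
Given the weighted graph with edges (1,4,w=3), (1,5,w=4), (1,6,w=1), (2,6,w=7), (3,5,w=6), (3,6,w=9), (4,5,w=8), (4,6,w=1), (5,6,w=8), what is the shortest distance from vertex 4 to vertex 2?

Step 1: Build adjacency list with weights:
  1: 4(w=3), 5(w=4), 6(w=1)
  2: 6(w=7)
  3: 5(w=6), 6(w=9)
  4: 1(w=3), 5(w=8), 6(w=1)
  5: 1(w=4), 3(w=6), 4(w=8), 6(w=8)
  6: 1(w=1), 2(w=7), 3(w=9), 4(w=1), 5(w=8)

Step 2: Apply Dijkstra's algorithm from vertex 4:
  Visit vertex 4 (distance=0)
    Update dist[1] = 3
    Update dist[5] = 8
    Update dist[6] = 1
  Visit vertex 6 (distance=1)
    Update dist[1] = 2
    Update dist[2] = 8
    Update dist[3] = 10
  Visit vertex 1 (distance=2)
    Update dist[5] = 6
  Visit vertex 5 (distance=6)
  Visit vertex 2 (distance=8)

Step 3: Shortest path: 4 -> 6 -> 2
Total weight: 1 + 7 = 8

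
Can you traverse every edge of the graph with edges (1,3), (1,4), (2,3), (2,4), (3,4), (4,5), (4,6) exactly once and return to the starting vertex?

Step 1: Find the degree of each vertex:
  deg(1) = 2
  deg(2) = 2
  deg(3) = 3
  deg(4) = 5
  deg(5) = 1
  deg(6) = 1

Step 2: Count vertices with odd degree:
  Odd-degree vertices: 3, 4, 5, 6 (4 total)

Step 3: Apply Euler's theorem:
  - Eulerian circuit exists iff graph is connected and all vertices have even degree
  - Eulerian path exists iff graph is connected and has 0 or 2 odd-degree vertices

Graph has 4 odd-degree vertices (need 0 or 2).
Neither Eulerian path nor Eulerian circuit exists.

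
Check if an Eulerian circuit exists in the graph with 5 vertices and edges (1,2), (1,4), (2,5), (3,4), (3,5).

Step 1: Find the degree of each vertex:
  deg(1) = 2
  deg(2) = 2
  deg(3) = 2
  deg(4) = 2
  deg(5) = 2

Step 2: Count vertices with odd degree:
  All vertices have even degree (0 odd-degree vertices)

Step 3: Apply Euler's theorem:
  - Eulerian circuit exists iff graph is connected and all vertices have even degree
  - Eulerian path exists iff graph is connected and has 0 or 2 odd-degree vertices

Graph is connected with 0 odd-degree vertices.
Both Eulerian circuit and Eulerian path exist.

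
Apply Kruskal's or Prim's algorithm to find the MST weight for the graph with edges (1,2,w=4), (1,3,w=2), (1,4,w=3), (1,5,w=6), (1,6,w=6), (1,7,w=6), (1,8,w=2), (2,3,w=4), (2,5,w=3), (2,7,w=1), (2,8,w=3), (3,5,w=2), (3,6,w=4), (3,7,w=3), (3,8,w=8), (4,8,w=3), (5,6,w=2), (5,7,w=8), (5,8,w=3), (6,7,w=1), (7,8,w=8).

Apply Kruskal's algorithm (sort edges by weight, add if no cycle):

Sorted edges by weight:
  (2,7) w=1
  (6,7) w=1
  (1,3) w=2
  (1,8) w=2
  (3,5) w=2
  (5,6) w=2
  (1,4) w=3
  (2,5) w=3
  (2,8) w=3
  (3,7) w=3
  (4,8) w=3
  (5,8) w=3
  (1,2) w=4
  (2,3) w=4
  (3,6) w=4
  (1,7) w=6
  (1,5) w=6
  (1,6) w=6
  (3,8) w=8
  (5,7) w=8
  (7,8) w=8

Add edge (2,7) w=1 -- no cycle. Running total: 1
Add edge (6,7) w=1 -- no cycle. Running total: 2
Add edge (1,3) w=2 -- no cycle. Running total: 4
Add edge (1,8) w=2 -- no cycle. Running total: 6
Add edge (3,5) w=2 -- no cycle. Running total: 8
Add edge (5,6) w=2 -- no cycle. Running total: 10
Add edge (1,4) w=3 -- no cycle. Running total: 13

MST edges: (2,7,w=1), (6,7,w=1), (1,3,w=2), (1,8,w=2), (3,5,w=2), (5,6,w=2), (1,4,w=3)
Total MST weight: 1 + 1 + 2 + 2 + 2 + 2 + 3 = 13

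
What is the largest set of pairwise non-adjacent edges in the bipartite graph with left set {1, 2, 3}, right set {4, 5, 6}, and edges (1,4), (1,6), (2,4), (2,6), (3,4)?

Step 1: List the neighbors of each left vertex:
  1: 4, 6
  2: 4, 6
  3: 4

Step 2: Greedily match left vertices, then look for augmenting paths:
  Match 1 -- 4
  Match 2 -- 6
  No augmenting path remains.

Step 3: Verify this is maximum:
  Matching has size 2. The vertex set {4, 6} covers every edge and has size 2; any matching has at most one edge per cover vertex, so 2 is maximum (König's theorem).

Maximum matching: {(1,4), (2,6)}
Size: 2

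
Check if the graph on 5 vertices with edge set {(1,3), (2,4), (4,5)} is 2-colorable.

Step 1: Attempt 2-coloring using BFS:
  Start at vertex 1, assign color 0
  Color vertex 3 with color 1 (neighbor of 1)
  Start new component at vertex 2, assign color 0
  Color vertex 4 with color 1 (neighbor of 2)
  Color vertex 5 with color 0 (neighbor of 4)

Step 2: 2-coloring succeeded. No conflicts found.
  Set A (color 0): {1, 2, 5}
  Set B (color 1): {3, 4}

The graph is bipartite with partition {1, 2, 5}, {3, 4}.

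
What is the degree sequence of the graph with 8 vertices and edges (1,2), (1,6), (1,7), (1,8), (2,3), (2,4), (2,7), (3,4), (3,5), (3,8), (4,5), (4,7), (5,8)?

Step 1: Count edges incident to each vertex:
  deg(1) = 4 (neighbors: 2, 6, 7, 8)
  deg(2) = 4 (neighbors: 1, 3, 4, 7)
  deg(3) = 4 (neighbors: 2, 4, 5, 8)
  deg(4) = 4 (neighbors: 2, 3, 5, 7)
  deg(5) = 3 (neighbors: 3, 4, 8)
  deg(6) = 1 (neighbors: 1)
  deg(7) = 3 (neighbors: 1, 2, 4)
  deg(8) = 3 (neighbors: 1, 3, 5)

Step 2: Sort degrees in non-increasing order:
  Degrees: [4, 4, 4, 4, 3, 1, 3, 3] -> sorted: [4, 4, 4, 4, 3, 3, 3, 1]

Degree sequence: [4, 4, 4, 4, 3, 3, 3, 1]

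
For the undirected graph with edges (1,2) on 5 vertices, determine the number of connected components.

Step 1: Build adjacency list from edges:
  1: 2
  2: 1
  3: (none)
  4: (none)
  5: (none)

Step 2: Run BFS/DFS from vertex 1:
  Visited: {1, 2}
  Reached 2 of 5 vertices

Step 3: Only 2 of 5 vertices reached. Graph is disconnected.
Connected components: {1, 2}, {3}, {4}, {5}
Number of connected components: 4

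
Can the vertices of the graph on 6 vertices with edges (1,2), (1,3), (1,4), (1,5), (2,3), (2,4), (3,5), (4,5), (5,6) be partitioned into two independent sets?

Step 1: Attempt 2-coloring using BFS:
  Start at vertex 1, assign color 0
  Color vertex 2 with color 1 (neighbor of 1)
  Color vertex 3 with color 1 (neighbor of 1)
  Color vertex 4 with color 1 (neighbor of 1)
  Color vertex 5 with color 1 (neighbor of 1)

Step 2: Conflict found! Vertices 2 and 3 are adjacent but have the same color.
This means the graph contains an odd cycle.

The graph is NOT bipartite.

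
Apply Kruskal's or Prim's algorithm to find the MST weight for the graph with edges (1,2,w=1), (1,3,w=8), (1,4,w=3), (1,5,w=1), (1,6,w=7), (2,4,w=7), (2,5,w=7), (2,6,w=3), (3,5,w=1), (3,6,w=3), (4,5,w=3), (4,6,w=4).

Apply Kruskal's algorithm (sort edges by weight, add if no cycle):

Sorted edges by weight:
  (1,5) w=1
  (1,2) w=1
  (3,5) w=1
  (1,4) w=3
  (2,6) w=3
  (3,6) w=3
  (4,5) w=3
  (4,6) w=4
  (1,6) w=7
  (2,4) w=7
  (2,5) w=7
  (1,3) w=8

Add edge (1,5) w=1 -- no cycle. Running total: 1
Add edge (1,2) w=1 -- no cycle. Running total: 2
Add edge (3,5) w=1 -- no cycle. Running total: 3
Add edge (1,4) w=3 -- no cycle. Running total: 6
Add edge (2,6) w=3 -- no cycle. Running total: 9

MST edges: (1,5,w=1), (1,2,w=1), (3,5,w=1), (1,4,w=3), (2,6,w=3)
Total MST weight: 1 + 1 + 1 + 3 + 3 = 9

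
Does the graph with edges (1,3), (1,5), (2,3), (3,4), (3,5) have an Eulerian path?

Step 1: Find the degree of each vertex:
  deg(1) = 2
  deg(2) = 1
  deg(3) = 4
  deg(4) = 1
  deg(5) = 2

Step 2: Count vertices with odd degree:
  Odd-degree vertices: 2, 4 (2 total)

Step 3: Apply Euler's theorem:
  - Eulerian circuit exists iff graph is connected and all vertices have even degree
  - Eulerian path exists iff graph is connected and has 0 or 2 odd-degree vertices

Graph is connected with exactly 2 odd-degree vertices (2, 4).
Eulerian path exists (starting and ending at the odd-degree vertices), but no Eulerian circuit.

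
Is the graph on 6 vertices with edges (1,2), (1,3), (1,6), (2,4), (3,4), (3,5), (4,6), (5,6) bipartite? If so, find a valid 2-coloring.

Step 1: Attempt 2-coloring using BFS:
  Start at vertex 1, assign color 0
  Color vertex 2 with color 1 (neighbor of 1)
  Color vertex 3 with color 1 (neighbor of 1)
  Color vertex 6 with color 1 (neighbor of 1)
  Color vertex 4 with color 0 (neighbor of 2)
  Color vertex 5 with color 0 (neighbor of 3)

Step 2: 2-coloring succeeded. No conflicts found.
  Set A (color 0): {1, 4, 5}
  Set B (color 1): {2, 3, 6}

The graph is bipartite with partition {1, 4, 5}, {2, 3, 6}.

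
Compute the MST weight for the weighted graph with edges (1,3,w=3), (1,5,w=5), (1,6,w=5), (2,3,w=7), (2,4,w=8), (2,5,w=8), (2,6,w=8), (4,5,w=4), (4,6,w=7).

Apply Kruskal's algorithm (sort edges by weight, add if no cycle):

Sorted edges by weight:
  (1,3) w=3
  (4,5) w=4
  (1,6) w=5
  (1,5) w=5
  (2,3) w=7
  (4,6) w=7
  (2,4) w=8
  (2,5) w=8
  (2,6) w=8

Add edge (1,3) w=3 -- no cycle. Running total: 3
Add edge (4,5) w=4 -- no cycle. Running total: 7
Add edge (1,6) w=5 -- no cycle. Running total: 12
Add edge (1,5) w=5 -- no cycle. Running total: 17
Add edge (2,3) w=7 -- no cycle. Running total: 24

MST edges: (1,3,w=3), (4,5,w=4), (1,6,w=5), (1,5,w=5), (2,3,w=7)
Total MST weight: 3 + 4 + 5 + 5 + 7 = 24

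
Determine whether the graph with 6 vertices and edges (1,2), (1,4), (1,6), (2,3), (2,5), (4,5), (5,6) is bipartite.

Step 1: Attempt 2-coloring using BFS:
  Start at vertex 1, assign color 0
  Color vertex 2 with color 1 (neighbor of 1)
  Color vertex 4 with color 1 (neighbor of 1)
  Color vertex 6 with color 1 (neighbor of 1)
  Color vertex 3 with color 0 (neighbor of 2)
  Color vertex 5 with color 0 (neighbor of 2)

Step 2: 2-coloring succeeded. No conflicts found.
  Set A (color 0): {1, 3, 5}
  Set B (color 1): {2, 4, 6}

The graph is bipartite with partition {1, 3, 5}, {2, 4, 6}.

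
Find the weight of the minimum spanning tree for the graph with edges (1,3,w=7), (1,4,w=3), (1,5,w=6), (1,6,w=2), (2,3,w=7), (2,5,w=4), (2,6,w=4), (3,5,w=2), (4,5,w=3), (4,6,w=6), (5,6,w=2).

Apply Kruskal's algorithm (sort edges by weight, add if no cycle):

Sorted edges by weight:
  (1,6) w=2
  (3,5) w=2
  (5,6) w=2
  (1,4) w=3
  (4,5) w=3
  (2,6) w=4
  (2,5) w=4
  (1,5) w=6
  (4,6) w=6
  (1,3) w=7
  (2,3) w=7

Add edge (1,6) w=2 -- no cycle. Running total: 2
Add edge (3,5) w=2 -- no cycle. Running total: 4
Add edge (5,6) w=2 -- no cycle. Running total: 6
Add edge (1,4) w=3 -- no cycle. Running total: 9
Skip edge (4,5) w=3 -- would create cycle
Add edge (2,6) w=4 -- no cycle. Running total: 13

MST edges: (1,6,w=2), (3,5,w=2), (5,6,w=2), (1,4,w=3), (2,6,w=4)
Total MST weight: 2 + 2 + 2 + 3 + 4 = 13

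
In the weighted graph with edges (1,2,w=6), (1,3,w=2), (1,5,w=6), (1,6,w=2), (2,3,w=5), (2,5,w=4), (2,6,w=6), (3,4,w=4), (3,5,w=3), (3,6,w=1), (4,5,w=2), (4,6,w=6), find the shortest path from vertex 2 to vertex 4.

Step 1: Build adjacency list with weights:
  1: 2(w=6), 3(w=2), 5(w=6), 6(w=2)
  2: 1(w=6), 3(w=5), 5(w=4), 6(w=6)
  3: 1(w=2), 2(w=5), 4(w=4), 5(w=3), 6(w=1)
  4: 3(w=4), 5(w=2), 6(w=6)
  5: 1(w=6), 2(w=4), 3(w=3), 4(w=2)
  6: 1(w=2), 2(w=6), 3(w=1), 4(w=6)

Step 2: Apply Dijkstra's algorithm from vertex 2:
  Visit vertex 2 (distance=0)
    Update dist[1] = 6
    Update dist[3] = 5
    Update dist[5] = 4
    Update dist[6] = 6
  Visit vertex 5 (distance=4)
    Update dist[4] = 6
  Visit vertex 3 (distance=5)
  Visit vertex 1 (distance=6)
  Visit vertex 4 (distance=6)

Step 3: Shortest path: 2 -> 5 -> 4
Total weight: 4 + 2 = 6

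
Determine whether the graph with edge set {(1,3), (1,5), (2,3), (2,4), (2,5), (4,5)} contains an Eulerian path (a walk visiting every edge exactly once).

Step 1: Find the degree of each vertex:
  deg(1) = 2
  deg(2) = 3
  deg(3) = 2
  deg(4) = 2
  deg(5) = 3

Step 2: Count vertices with odd degree:
  Odd-degree vertices: 2, 5 (2 total)

Step 3: Apply Euler's theorem:
  - Eulerian circuit exists iff graph is connected and all vertices have even degree
  - Eulerian path exists iff graph is connected and has 0 or 2 odd-degree vertices

Graph is connected with exactly 2 odd-degree vertices (2, 5).
Eulerian path exists (starting and ending at the odd-degree vertices), but no Eulerian circuit.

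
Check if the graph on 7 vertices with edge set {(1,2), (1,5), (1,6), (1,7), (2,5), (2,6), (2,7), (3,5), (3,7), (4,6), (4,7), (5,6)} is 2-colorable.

Step 1: Attempt 2-coloring using BFS:
  Start at vertex 1, assign color 0
  Color vertex 2 with color 1 (neighbor of 1)
  Color vertex 5 with color 1 (neighbor of 1)
  Color vertex 6 with color 1 (neighbor of 1)
  Color vertex 7 with color 1 (neighbor of 1)

Step 2: Conflict found! Vertices 2 and 5 are adjacent but have the same color.
This means the graph contains an odd cycle.

The graph is NOT bipartite.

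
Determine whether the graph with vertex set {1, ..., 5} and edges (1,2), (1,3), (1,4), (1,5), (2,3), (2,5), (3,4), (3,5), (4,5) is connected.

Step 1: Build adjacency list from edges:
  1: 2, 3, 4, 5
  2: 1, 3, 5
  3: 1, 2, 4, 5
  4: 1, 3, 5
  5: 1, 2, 3, 4

Step 2: Run BFS/DFS from vertex 1:
  Visited: {1, 2, 3, 4, 5}
  Reached 5 of 5 vertices

Step 3: All 5 vertices reached from vertex 1, so the graph is connected.
Answer: Yes, the graph is connected.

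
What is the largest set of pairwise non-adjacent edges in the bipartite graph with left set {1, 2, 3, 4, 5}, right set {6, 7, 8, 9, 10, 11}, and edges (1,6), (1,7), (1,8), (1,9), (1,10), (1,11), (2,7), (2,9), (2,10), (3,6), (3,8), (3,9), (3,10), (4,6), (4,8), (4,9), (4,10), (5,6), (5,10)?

Step 1: List the neighbors of each left vertex:
  1: 6, 7, 8, 9, 10, 11
  2: 7, 9, 10
  3: 6, 8, 9, 10
  4: 6, 8, 9, 10
  5: 6, 10

Step 2: Greedily match left vertices, then look for augmenting paths:
  Match 1 -- 6
  Match 2 -- 7
  Match 3 -- 8
  Match 4 -- 9
  Match 5 -- 10
  No augmenting path remains.

Step 3: Verify this is maximum:
  Matching size 5 = min(|L|, |R|) = min(5, 6), which is an upper bound, so this matching is maximum.

Maximum matching: {(1,6), (2,7), (3,8), (4,9), (5,10)}
Size: 5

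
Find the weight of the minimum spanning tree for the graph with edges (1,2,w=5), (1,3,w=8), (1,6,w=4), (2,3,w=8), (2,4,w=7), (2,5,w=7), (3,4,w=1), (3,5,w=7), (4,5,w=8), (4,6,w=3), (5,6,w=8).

Apply Kruskal's algorithm (sort edges by weight, add if no cycle):

Sorted edges by weight:
  (3,4) w=1
  (4,6) w=3
  (1,6) w=4
  (1,2) w=5
  (2,5) w=7
  (2,4) w=7
  (3,5) w=7
  (1,3) w=8
  (2,3) w=8
  (4,5) w=8
  (5,6) w=8

Add edge (3,4) w=1 -- no cycle. Running total: 1
Add edge (4,6) w=3 -- no cycle. Running total: 4
Add edge (1,6) w=4 -- no cycle. Running total: 8
Add edge (1,2) w=5 -- no cycle. Running total: 13
Add edge (2,5) w=7 -- no cycle. Running total: 20

MST edges: (3,4,w=1), (4,6,w=3), (1,6,w=4), (1,2,w=5), (2,5,w=7)
Total MST weight: 1 + 3 + 4 + 5 + 7 = 20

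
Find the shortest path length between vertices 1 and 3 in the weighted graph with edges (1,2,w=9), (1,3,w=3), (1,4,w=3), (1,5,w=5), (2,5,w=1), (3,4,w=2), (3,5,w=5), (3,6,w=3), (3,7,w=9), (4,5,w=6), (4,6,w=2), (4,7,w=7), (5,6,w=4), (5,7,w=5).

Step 1: Build adjacency list with weights:
  1: 2(w=9), 3(w=3), 4(w=3), 5(w=5)
  2: 1(w=9), 5(w=1)
  3: 1(w=3), 4(w=2), 5(w=5), 6(w=3), 7(w=9)
  4: 1(w=3), 3(w=2), 5(w=6), 6(w=2), 7(w=7)
  5: 1(w=5), 2(w=1), 3(w=5), 4(w=6), 6(w=4), 7(w=5)
  6: 3(w=3), 4(w=2), 5(w=4)
  7: 3(w=9), 4(w=7), 5(w=5)

Step 2: Apply Dijkstra's algorithm from vertex 1:
  Visit vertex 1 (distance=0)
    Update dist[2] = 9
    Update dist[3] = 3
    Update dist[4] = 3
    Update dist[5] = 5
  Visit vertex 3 (distance=3)
    Update dist[6] = 6
    Update dist[7] = 12

Step 3: Shortest path: 1 -> 3
Total weight: 3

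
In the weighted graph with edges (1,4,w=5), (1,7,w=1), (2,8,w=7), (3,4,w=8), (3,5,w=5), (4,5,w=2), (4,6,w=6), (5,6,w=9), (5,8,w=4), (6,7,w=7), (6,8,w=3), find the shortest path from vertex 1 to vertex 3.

Step 1: Build adjacency list with weights:
  1: 4(w=5), 7(w=1)
  2: 8(w=7)
  3: 4(w=8), 5(w=5)
  4: 1(w=5), 3(w=8), 5(w=2), 6(w=6)
  5: 3(w=5), 4(w=2), 6(w=9), 8(w=4)
  6: 4(w=6), 5(w=9), 7(w=7), 8(w=3)
  7: 1(w=1), 6(w=7)
  8: 2(w=7), 5(w=4), 6(w=3)

Step 2: Apply Dijkstra's algorithm from vertex 1:
  Visit vertex 1 (distance=0)
    Update dist[4] = 5
    Update dist[7] = 1
  Visit vertex 7 (distance=1)
    Update dist[6] = 8
  Visit vertex 4 (distance=5)
    Update dist[3] = 13
    Update dist[5] = 7
  Visit vertex 5 (distance=7)
    Update dist[3] = 12
    Update dist[8] = 11
  Visit vertex 6 (distance=8)
  Visit vertex 8 (distance=11)
    Update dist[2] = 18
  Visit vertex 3 (distance=12)

Step 3: Shortest path: 1 -> 4 -> 5 -> 3
Total weight: 5 + 2 + 5 = 12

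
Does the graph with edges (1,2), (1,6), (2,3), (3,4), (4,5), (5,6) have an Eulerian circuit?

Step 1: Find the degree of each vertex:
  deg(1) = 2
  deg(2) = 2
  deg(3) = 2
  deg(4) = 2
  deg(5) = 2
  deg(6) = 2

Step 2: Count vertices with odd degree:
  All vertices have even degree (0 odd-degree vertices)

Step 3: Apply Euler's theorem:
  - Eulerian circuit exists iff graph is connected and all vertices have even degree
  - Eulerian path exists iff graph is connected and has 0 or 2 odd-degree vertices

Graph is connected with 0 odd-degree vertices.
Both Eulerian circuit and Eulerian path exist.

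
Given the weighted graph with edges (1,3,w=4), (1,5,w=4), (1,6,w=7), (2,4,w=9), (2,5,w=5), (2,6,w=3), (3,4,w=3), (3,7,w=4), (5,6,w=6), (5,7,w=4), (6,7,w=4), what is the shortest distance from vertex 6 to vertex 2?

Step 1: Build adjacency list with weights:
  1: 3(w=4), 5(w=4), 6(w=7)
  2: 4(w=9), 5(w=5), 6(w=3)
  3: 1(w=4), 4(w=3), 7(w=4)
  4: 2(w=9), 3(w=3)
  5: 1(w=4), 2(w=5), 6(w=6), 7(w=4)
  6: 1(w=7), 2(w=3), 5(w=6), 7(w=4)
  7: 3(w=4), 5(w=4), 6(w=4)

Step 2: Apply Dijkstra's algorithm from vertex 6:
  Visit vertex 6 (distance=0)
    Update dist[1] = 7
    Update dist[2] = 3
    Update dist[5] = 6
    Update dist[7] = 4
  Visit vertex 2 (distance=3)
    Update dist[4] = 12

Step 3: Shortest path: 6 -> 2
Total weight: 3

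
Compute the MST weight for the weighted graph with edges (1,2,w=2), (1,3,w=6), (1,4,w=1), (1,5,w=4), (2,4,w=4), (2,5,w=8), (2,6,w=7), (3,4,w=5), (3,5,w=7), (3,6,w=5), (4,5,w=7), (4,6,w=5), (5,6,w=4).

Apply Kruskal's algorithm (sort edges by weight, add if no cycle):

Sorted edges by weight:
  (1,4) w=1
  (1,2) w=2
  (1,5) w=4
  (2,4) w=4
  (5,6) w=4
  (3,4) w=5
  (3,6) w=5
  (4,6) w=5
  (1,3) w=6
  (2,6) w=7
  (3,5) w=7
  (4,5) w=7
  (2,5) w=8

Add edge (1,4) w=1 -- no cycle. Running total: 1
Add edge (1,2) w=2 -- no cycle. Running total: 3
Add edge (1,5) w=4 -- no cycle. Running total: 7
Skip edge (2,4) w=4 -- would create cycle
Add edge (5,6) w=4 -- no cycle. Running total: 11
Add edge (3,4) w=5 -- no cycle. Running total: 16

MST edges: (1,4,w=1), (1,2,w=2), (1,5,w=4), (5,6,w=4), (3,4,w=5)
Total MST weight: 1 + 2 + 4 + 4 + 5 = 16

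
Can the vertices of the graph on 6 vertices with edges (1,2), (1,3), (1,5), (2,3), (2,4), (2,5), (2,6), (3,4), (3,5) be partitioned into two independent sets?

Step 1: Attempt 2-coloring using BFS:
  Start at vertex 1, assign color 0
  Color vertex 2 with color 1 (neighbor of 1)
  Color vertex 3 with color 1 (neighbor of 1)
  Color vertex 5 with color 1 (neighbor of 1)

Step 2: Conflict found! Vertices 2 and 3 are adjacent but have the same color.
This means the graph contains an odd cycle.

The graph is NOT bipartite.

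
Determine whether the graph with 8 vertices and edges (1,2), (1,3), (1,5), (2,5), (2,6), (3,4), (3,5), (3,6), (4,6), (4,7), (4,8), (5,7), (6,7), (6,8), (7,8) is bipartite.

Step 1: Attempt 2-coloring using BFS:
  Start at vertex 1, assign color 0
  Color vertex 2 with color 1 (neighbor of 1)
  Color vertex 3 with color 1 (neighbor of 1)
  Color vertex 5 with color 1 (neighbor of 1)

Step 2: Conflict found! Vertices 2 and 5 are adjacent but have the same color.
This means the graph contains an odd cycle.

The graph is NOT bipartite.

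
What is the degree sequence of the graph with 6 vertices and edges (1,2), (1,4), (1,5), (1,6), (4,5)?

Step 1: Count edges incident to each vertex:
  deg(1) = 4 (neighbors: 2, 4, 5, 6)
  deg(2) = 1 (neighbors: 1)
  deg(3) = 0 (neighbors: none)
  deg(4) = 2 (neighbors: 1, 5)
  deg(5) = 2 (neighbors: 1, 4)
  deg(6) = 1 (neighbors: 1)

Step 2: Sort degrees in non-increasing order:
  Degrees: [4, 1, 0, 2, 2, 1] -> sorted: [4, 2, 2, 1, 1, 0]

Degree sequence: [4, 2, 2, 1, 1, 0]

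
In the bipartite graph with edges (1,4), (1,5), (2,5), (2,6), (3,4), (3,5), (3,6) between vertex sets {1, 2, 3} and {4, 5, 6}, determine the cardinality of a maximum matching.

Step 1: List the neighbors of each left vertex:
  1: 4, 5
  2: 5, 6
  3: 4, 5, 6

Step 2: Greedily match left vertices, then look for augmenting paths:
  Match 1 -- 4
  Match 2 -- 5
  Match 3 -- 6
  No augmenting path remains.

Step 3: Verify this is maximum:
  Matching size 3 = min(|L|, |R|) = min(3, 3), which is an upper bound, so this matching is maximum.

Maximum matching: {(1,4), (2,5), (3,6)}
Size: 3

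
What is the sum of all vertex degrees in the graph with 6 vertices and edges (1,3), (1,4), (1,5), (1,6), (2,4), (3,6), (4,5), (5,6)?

Step 1: Count edges incident to each vertex:
  deg(1) = 4 (neighbors: 3, 4, 5, 6)
  deg(2) = 1 (neighbors: 4)
  deg(3) = 2 (neighbors: 1, 6)
  deg(4) = 3 (neighbors: 1, 2, 5)
  deg(5) = 3 (neighbors: 1, 4, 6)
  deg(6) = 3 (neighbors: 1, 3, 5)

Step 2: Sum all degrees:
  4 + 1 + 2 + 3 + 3 + 3 = 16

Verification: sum of degrees = 2 * |E| = 2 * 8 = 16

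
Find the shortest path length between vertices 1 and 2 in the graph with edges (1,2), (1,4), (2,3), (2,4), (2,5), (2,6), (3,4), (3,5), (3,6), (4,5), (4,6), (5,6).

Step 1: Build adjacency list:
  1: 2, 4
  2: 1, 3, 4, 5, 6
  3: 2, 4, 5, 6
  4: 1, 2, 3, 5, 6
  5: 2, 3, 4, 6
  6: 2, 3, 4, 5

Step 2: BFS from vertex 1 to find shortest path to 2:
  vertex 2 reached at distance 1

Step 3: Shortest path: 1 -> 2
Path length: 1 edge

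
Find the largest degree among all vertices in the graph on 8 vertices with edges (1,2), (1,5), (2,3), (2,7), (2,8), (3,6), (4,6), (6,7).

Step 1: Count edges incident to each vertex:
  deg(1) = 2 (neighbors: 2, 5)
  deg(2) = 4 (neighbors: 1, 3, 7, 8)
  deg(3) = 2 (neighbors: 2, 6)
  deg(4) = 1 (neighbors: 6)
  deg(5) = 1 (neighbors: 1)
  deg(6) = 3 (neighbors: 3, 4, 7)
  deg(7) = 2 (neighbors: 2, 6)
  deg(8) = 1 (neighbors: 2)

Step 2: Find maximum:
  max(2, 4, 2, 1, 1, 3, 2, 1) = 4 (vertex 2)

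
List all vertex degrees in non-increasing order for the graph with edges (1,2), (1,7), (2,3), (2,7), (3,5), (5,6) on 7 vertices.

Step 1: Count edges incident to each vertex:
  deg(1) = 2 (neighbors: 2, 7)
  deg(2) = 3 (neighbors: 1, 3, 7)
  deg(3) = 2 (neighbors: 2, 5)
  deg(4) = 0 (neighbors: none)
  deg(5) = 2 (neighbors: 3, 6)
  deg(6) = 1 (neighbors: 5)
  deg(7) = 2 (neighbors: 1, 2)

Step 2: Sort degrees in non-increasing order:
  Degrees: [2, 3, 2, 0, 2, 1, 2] -> sorted: [3, 2, 2, 2, 2, 1, 0]

Degree sequence: [3, 2, 2, 2, 2, 1, 0]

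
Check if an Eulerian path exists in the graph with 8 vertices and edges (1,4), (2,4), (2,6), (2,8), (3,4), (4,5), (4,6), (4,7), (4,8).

Step 1: Find the degree of each vertex:
  deg(1) = 1
  deg(2) = 3
  deg(3) = 1
  deg(4) = 7
  deg(5) = 1
  deg(6) = 2
  deg(7) = 1
  deg(8) = 2

Step 2: Count vertices with odd degree:
  Odd-degree vertices: 1, 2, 3, 4, 5, 7 (6 total)

Step 3: Apply Euler's theorem:
  - Eulerian circuit exists iff graph is connected and all vertices have even degree
  - Eulerian path exists iff graph is connected and has 0 or 2 odd-degree vertices

Graph has 6 odd-degree vertices (need 0 or 2).
Neither Eulerian path nor Eulerian circuit exists.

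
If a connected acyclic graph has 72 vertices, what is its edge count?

A tree on n vertices always has exactly n - 1 edges.
For n = 72: edges = 72 - 1 = 71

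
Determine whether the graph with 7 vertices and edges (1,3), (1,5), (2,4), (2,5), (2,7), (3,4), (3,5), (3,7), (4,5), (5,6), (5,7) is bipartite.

Step 1: Attempt 2-coloring using BFS:
  Start at vertex 1, assign color 0
  Color vertex 3 with color 1 (neighbor of 1)
  Color vertex 5 with color 1 (neighbor of 1)
  Color vertex 4 with color 0 (neighbor of 3)

Step 2: Conflict found! Vertices 3 and 5 are adjacent but have the same color.
This means the graph contains an odd cycle.

The graph is NOT bipartite.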